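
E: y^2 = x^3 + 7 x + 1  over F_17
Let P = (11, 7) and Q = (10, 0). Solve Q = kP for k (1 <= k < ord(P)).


Enumerate multiples of P until we hit Q = (10, 0):
  1P = (11, 7)
  2P = (10, 0)
Match found at i = 2.

k = 2


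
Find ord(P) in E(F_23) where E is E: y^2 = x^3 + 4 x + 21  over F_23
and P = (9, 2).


Compute successive multiples of P until we hit O:
  1P = (9, 2)
  2P = (13, 4)
  3P = (7, 22)
  4P = (15, 12)
  5P = (12, 16)
  6P = (11, 4)
  7P = (4, 3)
  8P = (22, 19)
  ... (continuing to 27P)
  27P = O

ord(P) = 27


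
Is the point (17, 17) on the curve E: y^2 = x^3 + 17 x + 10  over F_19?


Check whether y^2 = x^3 + 17 x + 10 (mod 19) for (x, y) = (17, 17).
LHS: y^2 = 17^2 mod 19 = 4
RHS: x^3 + 17 x + 10 = 17^3 + 17*17 + 10 mod 19 = 6
LHS != RHS

No, not on the curve


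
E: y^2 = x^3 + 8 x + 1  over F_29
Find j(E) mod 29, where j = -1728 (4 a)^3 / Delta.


Delta = -16(4 a^3 + 27 b^2) mod 29 = 5
-1728 * (4 a)^3 = -1728 * (4*8)^3 mod 29 = 5
j = 5 * 5^(-1) mod 29 = 1

j = 1 (mod 29)


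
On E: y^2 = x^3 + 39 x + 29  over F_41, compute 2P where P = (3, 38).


Doubling: s = (3 x1^2 + a) / (2 y1)
s = (3*3^2 + 39) / (2*38) mod 41 = 30
x3 = s^2 - 2 x1 mod 41 = 30^2 - 2*3 = 33
y3 = s (x1 - x3) - y1 mod 41 = 30 * (3 - 33) - 38 = 5

2P = (33, 5)


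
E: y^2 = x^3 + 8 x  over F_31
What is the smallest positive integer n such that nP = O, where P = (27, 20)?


Compute successive multiples of P until we hit O:
  1P = (27, 20)
  2P = (5, 17)
  3P = (6, 4)
  4P = (8, 24)
  5P = (3, 19)
  6P = (20, 10)
  7P = (24, 2)
  8P = (16, 15)
  ... (continuing to 32P)
  32P = O

ord(P) = 32


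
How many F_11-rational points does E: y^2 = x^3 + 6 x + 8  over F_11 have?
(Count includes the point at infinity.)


For each x in F_11, count y with y^2 = x^3 + 6 x + 8 mod 11:
  x = 1: RHS = 4, y in [2, 9]  -> 2 point(s)
  x = 3: RHS = 9, y in [3, 8]  -> 2 point(s)
  x = 5: RHS = 9, y in [3, 8]  -> 2 point(s)
  x = 10: RHS = 1, y in [1, 10]  -> 2 point(s)
Affine points: 8. Add the point at infinity: total = 9.

#E(F_11) = 9


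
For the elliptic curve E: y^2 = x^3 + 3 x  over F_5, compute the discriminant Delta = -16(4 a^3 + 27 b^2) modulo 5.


4 a^3 + 27 b^2 = 4*3^3 + 27*0^2 = 108 + 0 = 108
Delta = -16 * (108) = -1728
Delta mod 5 = 2

Delta = 2 (mod 5)


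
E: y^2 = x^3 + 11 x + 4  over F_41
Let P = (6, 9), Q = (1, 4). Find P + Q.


P != Q, so use the chord formula.
s = (y2 - y1) / (x2 - x1) = (36) / (36) mod 41 = 1
x3 = s^2 - x1 - x2 mod 41 = 1^2 - 6 - 1 = 35
y3 = s (x1 - x3) - y1 mod 41 = 1 * (6 - 35) - 9 = 3

P + Q = (35, 3)


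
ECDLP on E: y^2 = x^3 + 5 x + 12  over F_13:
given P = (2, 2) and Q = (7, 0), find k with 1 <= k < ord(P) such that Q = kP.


Enumerate multiples of P until we hit Q = (7, 0):
  1P = (2, 2)
  2P = (10, 3)
  3P = (0, 8)
  4P = (7, 0)
Match found at i = 4.

k = 4


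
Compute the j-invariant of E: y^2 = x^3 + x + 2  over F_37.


Delta = -16(4 a^3 + 27 b^2) mod 37 = 21
-1728 * (4 a)^3 = -1728 * (4*1)^3 mod 37 = 1
j = 1 * 21^(-1) mod 37 = 30

j = 30 (mod 37)


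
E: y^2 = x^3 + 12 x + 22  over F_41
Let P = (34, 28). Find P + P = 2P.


Doubling: s = (3 x1^2 + a) / (2 y1)
s = (3*34^2 + 12) / (2*28) mod 41 = 27
x3 = s^2 - 2 x1 mod 41 = 27^2 - 2*34 = 5
y3 = s (x1 - x3) - y1 mod 41 = 27 * (34 - 5) - 28 = 17

2P = (5, 17)


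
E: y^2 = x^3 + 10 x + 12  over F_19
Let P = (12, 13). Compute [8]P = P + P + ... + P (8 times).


k = 8 = 1000_2 (binary, LSB first: 0001)
Double-and-add from P = (12, 13):
  bit 0 = 0: acc unchanged = O
  bit 1 = 0: acc unchanged = O
  bit 2 = 0: acc unchanged = O
  bit 3 = 1: acc = O + (1, 17) = (1, 17)

8P = (1, 17)


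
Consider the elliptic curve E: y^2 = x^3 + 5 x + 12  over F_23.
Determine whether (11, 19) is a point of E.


Check whether y^2 = x^3 + 5 x + 12 (mod 23) for (x, y) = (11, 19).
LHS: y^2 = 19^2 mod 23 = 16
RHS: x^3 + 5 x + 12 = 11^3 + 5*11 + 12 mod 23 = 18
LHS != RHS

No, not on the curve


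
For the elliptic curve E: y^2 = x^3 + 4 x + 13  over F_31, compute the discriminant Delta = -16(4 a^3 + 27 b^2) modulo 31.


4 a^3 + 27 b^2 = 4*4^3 + 27*13^2 = 256 + 4563 = 4819
Delta = -16 * (4819) = -77104
Delta mod 31 = 24

Delta = 24 (mod 31)


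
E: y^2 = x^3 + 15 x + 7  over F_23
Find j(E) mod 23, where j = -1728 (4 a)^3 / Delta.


Delta = -16(4 a^3 + 27 b^2) mod 23 = 8
-1728 * (4 a)^3 = -1728 * (4*15)^3 mod 23 = 2
j = 2 * 8^(-1) mod 23 = 6

j = 6 (mod 23)


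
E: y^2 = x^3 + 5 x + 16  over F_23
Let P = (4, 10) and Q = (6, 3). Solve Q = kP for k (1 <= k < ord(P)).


Enumerate multiples of P until we hit Q = (6, 3):
  1P = (4, 10)
  2P = (0, 19)
  3P = (14, 1)
  4P = (18, 21)
  5P = (13, 1)
  6P = (7, 16)
  7P = (16, 12)
  8P = (19, 22)
  9P = (8, 19)
  10P = (6, 20)
  11P = (15, 4)
  12P = (10, 10)
  13P = (9, 13)
  14P = (3, 9)
  15P = (17, 0)
  16P = (3, 14)
  17P = (9, 10)
  18P = (10, 13)
  19P = (15, 19)
  20P = (6, 3)
Match found at i = 20.

k = 20


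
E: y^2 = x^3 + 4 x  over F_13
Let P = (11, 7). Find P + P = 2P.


Doubling: s = (3 x1^2 + a) / (2 y1)
s = (3*11^2 + 4) / (2*7) mod 13 = 3
x3 = s^2 - 2 x1 mod 13 = 3^2 - 2*11 = 0
y3 = s (x1 - x3) - y1 mod 13 = 3 * (11 - 0) - 7 = 0

2P = (0, 0)


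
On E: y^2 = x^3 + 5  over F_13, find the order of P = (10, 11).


Compute successive multiples of P until we hit O:
  1P = (10, 11)
  2P = (2, 0)
  3P = (10, 2)
  4P = O

ord(P) = 4


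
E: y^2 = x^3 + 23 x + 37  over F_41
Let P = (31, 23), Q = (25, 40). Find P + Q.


P != Q, so use the chord formula.
s = (y2 - y1) / (x2 - x1) = (17) / (35) mod 41 = 4
x3 = s^2 - x1 - x2 mod 41 = 4^2 - 31 - 25 = 1
y3 = s (x1 - x3) - y1 mod 41 = 4 * (31 - 1) - 23 = 15

P + Q = (1, 15)


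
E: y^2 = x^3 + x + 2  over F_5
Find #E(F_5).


For each x in F_5, count y with y^2 = x^3 + 1 x + 2 mod 5:
  x = 1: RHS = 4, y in [2, 3]  -> 2 point(s)
  x = 4: RHS = 0, y in [0]  -> 1 point(s)
Affine points: 3. Add the point at infinity: total = 4.

#E(F_5) = 4


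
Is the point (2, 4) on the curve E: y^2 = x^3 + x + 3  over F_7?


Check whether y^2 = x^3 + 1 x + 3 (mod 7) for (x, y) = (2, 4).
LHS: y^2 = 4^2 mod 7 = 2
RHS: x^3 + 1 x + 3 = 2^3 + 1*2 + 3 mod 7 = 6
LHS != RHS

No, not on the curve


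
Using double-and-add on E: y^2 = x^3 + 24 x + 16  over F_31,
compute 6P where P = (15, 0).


k = 6 = 110_2 (binary, LSB first: 011)
Double-and-add from P = (15, 0):
  bit 0 = 0: acc unchanged = O
  bit 1 = 1: acc = O + O = O
  bit 2 = 1: acc = O + O = O

6P = O


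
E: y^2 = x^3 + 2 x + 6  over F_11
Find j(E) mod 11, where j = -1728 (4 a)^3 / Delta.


Delta = -16(4 a^3 + 27 b^2) mod 11 = 7
-1728 * (4 a)^3 = -1728 * (4*2)^3 mod 11 = 5
j = 5 * 7^(-1) mod 11 = 7

j = 7 (mod 11)


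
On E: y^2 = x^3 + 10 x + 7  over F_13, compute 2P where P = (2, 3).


k = 2 = 10_2 (binary, LSB first: 01)
Double-and-add from P = (2, 3):
  bit 0 = 0: acc unchanged = O
  bit 1 = 1: acc = O + (8, 1) = (8, 1)

2P = (8, 1)


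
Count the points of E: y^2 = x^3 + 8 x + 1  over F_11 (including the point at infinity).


For each x in F_11, count y with y^2 = x^3 + 8 x + 1 mod 11:
  x = 0: RHS = 1, y in [1, 10]  -> 2 point(s)
  x = 2: RHS = 3, y in [5, 6]  -> 2 point(s)
  x = 4: RHS = 9, y in [3, 8]  -> 2 point(s)
  x = 5: RHS = 1, y in [1, 10]  -> 2 point(s)
  x = 6: RHS = 1, y in [1, 10]  -> 2 point(s)
  x = 7: RHS = 4, y in [2, 9]  -> 2 point(s)
  x = 8: RHS = 5, y in [4, 7]  -> 2 point(s)
  x = 10: RHS = 3, y in [5, 6]  -> 2 point(s)
Affine points: 16. Add the point at infinity: total = 17.

#E(F_11) = 17


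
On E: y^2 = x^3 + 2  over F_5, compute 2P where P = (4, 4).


Doubling: s = (3 x1^2 + a) / (2 y1)
s = (3*4^2 + 0) / (2*4) mod 5 = 1
x3 = s^2 - 2 x1 mod 5 = 1^2 - 2*4 = 3
y3 = s (x1 - x3) - y1 mod 5 = 1 * (4 - 3) - 4 = 2

2P = (3, 2)


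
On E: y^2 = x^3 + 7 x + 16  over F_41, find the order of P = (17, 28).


Compute successive multiples of P until we hit O:
  1P = (17, 28)
  2P = (38, 3)
  3P = (26, 12)
  4P = (29, 7)
  5P = (16, 1)
  6P = (40, 7)
  7P = (7, 11)
  8P = (8, 16)
  ... (continuing to 33P)
  33P = O

ord(P) = 33


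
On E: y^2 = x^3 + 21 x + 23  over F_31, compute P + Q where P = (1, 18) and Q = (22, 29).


P != Q, so use the chord formula.
s = (y2 - y1) / (x2 - x1) = (11) / (21) mod 31 = 2
x3 = s^2 - x1 - x2 mod 31 = 2^2 - 1 - 22 = 12
y3 = s (x1 - x3) - y1 mod 31 = 2 * (1 - 12) - 18 = 22

P + Q = (12, 22)


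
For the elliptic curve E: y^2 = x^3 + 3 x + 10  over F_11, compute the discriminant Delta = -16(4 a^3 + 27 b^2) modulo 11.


4 a^3 + 27 b^2 = 4*3^3 + 27*10^2 = 108 + 2700 = 2808
Delta = -16 * (2808) = -44928
Delta mod 11 = 7

Delta = 7 (mod 11)


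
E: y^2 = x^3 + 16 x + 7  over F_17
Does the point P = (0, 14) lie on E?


Check whether y^2 = x^3 + 16 x + 7 (mod 17) for (x, y) = (0, 14).
LHS: y^2 = 14^2 mod 17 = 9
RHS: x^3 + 16 x + 7 = 0^3 + 16*0 + 7 mod 17 = 7
LHS != RHS

No, not on the curve


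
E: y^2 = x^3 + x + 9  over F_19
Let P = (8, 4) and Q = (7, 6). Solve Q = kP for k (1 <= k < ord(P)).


Enumerate multiples of P until we hit Q = (7, 6):
  1P = (8, 4)
  2P = (7, 13)
  3P = (9, 5)
  4P = (3, 1)
  5P = (0, 16)
  6P = (18, 11)
  7P = (18, 8)
  8P = (0, 3)
  9P = (3, 18)
  10P = (9, 14)
  11P = (7, 6)
Match found at i = 11.

k = 11


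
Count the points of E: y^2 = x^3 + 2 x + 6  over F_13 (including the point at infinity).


For each x in F_13, count y with y^2 = x^3 + 2 x + 6 mod 13:
  x = 1: RHS = 9, y in [3, 10]  -> 2 point(s)
  x = 3: RHS = 0, y in [0]  -> 1 point(s)
  x = 4: RHS = 0, y in [0]  -> 1 point(s)
  x = 6: RHS = 0, y in [0]  -> 1 point(s)
  x = 7: RHS = 12, y in [5, 8]  -> 2 point(s)
  x = 8: RHS = 1, y in [1, 12]  -> 2 point(s)
  x = 9: RHS = 12, y in [5, 8]  -> 2 point(s)
  x = 10: RHS = 12, y in [5, 8]  -> 2 point(s)
  x = 12: RHS = 3, y in [4, 9]  -> 2 point(s)
Affine points: 15. Add the point at infinity: total = 16.

#E(F_13) = 16


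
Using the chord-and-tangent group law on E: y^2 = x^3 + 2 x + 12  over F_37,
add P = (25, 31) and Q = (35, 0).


P != Q, so use the chord formula.
s = (y2 - y1) / (x2 - x1) = (6) / (10) mod 37 = 8
x3 = s^2 - x1 - x2 mod 37 = 8^2 - 25 - 35 = 4
y3 = s (x1 - x3) - y1 mod 37 = 8 * (25 - 4) - 31 = 26

P + Q = (4, 26)


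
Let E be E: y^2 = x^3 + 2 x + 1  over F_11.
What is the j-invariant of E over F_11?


Delta = -16(4 a^3 + 27 b^2) mod 11 = 2
-1728 * (4 a)^3 = -1728 * (4*2)^3 mod 11 = 5
j = 5 * 2^(-1) mod 11 = 8

j = 8 (mod 11)


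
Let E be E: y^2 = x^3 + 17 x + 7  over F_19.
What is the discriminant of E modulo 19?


4 a^3 + 27 b^2 = 4*17^3 + 27*7^2 = 19652 + 1323 = 20975
Delta = -16 * (20975) = -335600
Delta mod 19 = 16

Delta = 16 (mod 19)


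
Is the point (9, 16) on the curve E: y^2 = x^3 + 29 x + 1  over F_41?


Check whether y^2 = x^3 + 29 x + 1 (mod 41) for (x, y) = (9, 16).
LHS: y^2 = 16^2 mod 41 = 10
RHS: x^3 + 29 x + 1 = 9^3 + 29*9 + 1 mod 41 = 7
LHS != RHS

No, not on the curve


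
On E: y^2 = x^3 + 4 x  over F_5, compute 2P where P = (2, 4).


Doubling: s = (3 x1^2 + a) / (2 y1)
s = (3*2^2 + 4) / (2*4) mod 5 = 2
x3 = s^2 - 2 x1 mod 5 = 2^2 - 2*2 = 0
y3 = s (x1 - x3) - y1 mod 5 = 2 * (2 - 0) - 4 = 0

2P = (0, 0)


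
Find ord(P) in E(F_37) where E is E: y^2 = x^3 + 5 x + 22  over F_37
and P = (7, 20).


Compute successive multiples of P until we hit O:
  1P = (7, 20)
  2P = (33, 7)
  3P = (25, 26)
  4P = (1, 19)
  5P = (28, 32)
  6P = (28, 5)
  7P = (1, 18)
  8P = (25, 11)
  ... (continuing to 11P)
  11P = O

ord(P) = 11


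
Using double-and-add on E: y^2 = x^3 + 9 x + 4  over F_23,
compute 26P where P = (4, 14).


k = 26 = 11010_2 (binary, LSB first: 01011)
Double-and-add from P = (4, 14):
  bit 0 = 0: acc unchanged = O
  bit 1 = 1: acc = O + (18, 15) = (18, 15)
  bit 2 = 0: acc unchanged = (18, 15)
  bit 3 = 1: acc = (18, 15) + (15, 15) = (13, 8)
  bit 4 = 1: acc = (13, 8) + (5, 6) = (18, 8)

26P = (18, 8)


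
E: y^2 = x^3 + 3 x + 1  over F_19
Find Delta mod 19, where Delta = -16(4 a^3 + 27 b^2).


4 a^3 + 27 b^2 = 4*3^3 + 27*1^2 = 108 + 27 = 135
Delta = -16 * (135) = -2160
Delta mod 19 = 6

Delta = 6 (mod 19)


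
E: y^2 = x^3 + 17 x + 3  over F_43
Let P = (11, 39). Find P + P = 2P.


Doubling: s = (3 x1^2 + a) / (2 y1)
s = (3*11^2 + 17) / (2*39) mod 43 = 17
x3 = s^2 - 2 x1 mod 43 = 17^2 - 2*11 = 9
y3 = s (x1 - x3) - y1 mod 43 = 17 * (11 - 9) - 39 = 38

2P = (9, 38)


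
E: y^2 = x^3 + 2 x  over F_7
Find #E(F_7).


For each x in F_7, count y with y^2 = x^3 + 2 x + 0 mod 7:
  x = 0: RHS = 0, y in [0]  -> 1 point(s)
  x = 4: RHS = 2, y in [3, 4]  -> 2 point(s)
  x = 5: RHS = 2, y in [3, 4]  -> 2 point(s)
  x = 6: RHS = 4, y in [2, 5]  -> 2 point(s)
Affine points: 7. Add the point at infinity: total = 8.

#E(F_7) = 8


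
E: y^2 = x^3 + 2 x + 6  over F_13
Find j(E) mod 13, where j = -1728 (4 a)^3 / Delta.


Delta = -16(4 a^3 + 27 b^2) mod 13 = 4
-1728 * (4 a)^3 = -1728 * (4*2)^3 mod 13 = 5
j = 5 * 4^(-1) mod 13 = 11

j = 11 (mod 13)


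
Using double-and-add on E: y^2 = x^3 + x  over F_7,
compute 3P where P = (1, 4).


k = 3 = 11_2 (binary, LSB first: 11)
Double-and-add from P = (1, 4):
  bit 0 = 1: acc = O + (1, 4) = (1, 4)
  bit 1 = 1: acc = (1, 4) + (0, 0) = (1, 3)

3P = (1, 3)


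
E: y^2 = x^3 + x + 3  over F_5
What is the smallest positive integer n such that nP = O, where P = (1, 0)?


Compute successive multiples of P until we hit O:
  1P = (1, 0)
  2P = O

ord(P) = 2


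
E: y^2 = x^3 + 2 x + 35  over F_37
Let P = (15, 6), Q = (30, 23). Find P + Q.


P != Q, so use the chord formula.
s = (y2 - y1) / (x2 - x1) = (17) / (15) mod 37 = 11
x3 = s^2 - x1 - x2 mod 37 = 11^2 - 15 - 30 = 2
y3 = s (x1 - x3) - y1 mod 37 = 11 * (15 - 2) - 6 = 26

P + Q = (2, 26)


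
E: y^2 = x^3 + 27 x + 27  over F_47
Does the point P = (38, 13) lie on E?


Check whether y^2 = x^3 + 27 x + 27 (mod 47) for (x, y) = (38, 13).
LHS: y^2 = 13^2 mod 47 = 28
RHS: x^3 + 27 x + 27 = 38^3 + 27*38 + 27 mod 47 = 42
LHS != RHS

No, not on the curve


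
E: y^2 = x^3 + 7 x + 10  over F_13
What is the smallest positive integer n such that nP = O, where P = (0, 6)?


Compute successive multiples of P until we hit O:
  1P = (0, 6)
  2P = (10, 12)
  3P = (7, 8)
  4P = (9, 10)
  5P = (5, 12)
  6P = (11, 12)
  7P = (11, 1)
  8P = (5, 1)
  ... (continuing to 13P)
  13P = O

ord(P) = 13


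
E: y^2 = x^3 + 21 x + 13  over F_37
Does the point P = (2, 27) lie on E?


Check whether y^2 = x^3 + 21 x + 13 (mod 37) for (x, y) = (2, 27).
LHS: y^2 = 27^2 mod 37 = 26
RHS: x^3 + 21 x + 13 = 2^3 + 21*2 + 13 mod 37 = 26
LHS = RHS

Yes, on the curve


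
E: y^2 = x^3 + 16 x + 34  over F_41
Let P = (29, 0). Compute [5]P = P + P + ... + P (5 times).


k = 5 = 101_2 (binary, LSB first: 101)
Double-and-add from P = (29, 0):
  bit 0 = 1: acc = O + (29, 0) = (29, 0)
  bit 1 = 0: acc unchanged = (29, 0)
  bit 2 = 1: acc = (29, 0) + O = (29, 0)

5P = (29, 0)


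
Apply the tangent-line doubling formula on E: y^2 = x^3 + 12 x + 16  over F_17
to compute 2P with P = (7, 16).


Doubling: s = (3 x1^2 + a) / (2 y1)
s = (3*7^2 + 12) / (2*16) mod 17 = 14
x3 = s^2 - 2 x1 mod 17 = 14^2 - 2*7 = 12
y3 = s (x1 - x3) - y1 mod 17 = 14 * (7 - 12) - 16 = 16

2P = (12, 16)


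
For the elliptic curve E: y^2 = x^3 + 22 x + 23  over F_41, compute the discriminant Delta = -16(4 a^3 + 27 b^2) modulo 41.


4 a^3 + 27 b^2 = 4*22^3 + 27*23^2 = 42592 + 14283 = 56875
Delta = -16 * (56875) = -910000
Delta mod 41 = 36

Delta = 36 (mod 41)


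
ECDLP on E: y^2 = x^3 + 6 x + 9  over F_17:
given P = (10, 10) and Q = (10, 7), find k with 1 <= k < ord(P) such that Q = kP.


Enumerate multiples of P until we hit Q = (10, 7):
  1P = (10, 10)
  2P = (14, 7)
  3P = (1, 13)
  4P = (8, 12)
  5P = (0, 14)
  6P = (16, 6)
  7P = (16, 11)
  8P = (0, 3)
  9P = (8, 5)
  10P = (1, 4)
  11P = (14, 10)
  12P = (10, 7)
Match found at i = 12.

k = 12


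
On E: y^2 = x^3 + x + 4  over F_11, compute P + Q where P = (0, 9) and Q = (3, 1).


P != Q, so use the chord formula.
s = (y2 - y1) / (x2 - x1) = (3) / (3) mod 11 = 1
x3 = s^2 - x1 - x2 mod 11 = 1^2 - 0 - 3 = 9
y3 = s (x1 - x3) - y1 mod 11 = 1 * (0 - 9) - 9 = 4

P + Q = (9, 4)


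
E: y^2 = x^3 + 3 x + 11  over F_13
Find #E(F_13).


For each x in F_13, count y with y^2 = x^3 + 3 x + 11 mod 13:
  x = 2: RHS = 12, y in [5, 8]  -> 2 point(s)
  x = 4: RHS = 9, y in [3, 10]  -> 2 point(s)
  x = 8: RHS = 1, y in [1, 12]  -> 2 point(s)
  x = 9: RHS = 0, y in [0]  -> 1 point(s)
  x = 10: RHS = 1, y in [1, 12]  -> 2 point(s)
  x = 11: RHS = 10, y in [6, 7]  -> 2 point(s)
Affine points: 11. Add the point at infinity: total = 12.

#E(F_13) = 12


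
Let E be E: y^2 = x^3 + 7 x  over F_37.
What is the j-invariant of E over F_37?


Delta = -16(4 a^3 + 27 b^2) mod 37 = 26
-1728 * (4 a)^3 = -1728 * (4*7)^3 mod 37 = 10
j = 10 * 26^(-1) mod 37 = 26

j = 26 (mod 37)


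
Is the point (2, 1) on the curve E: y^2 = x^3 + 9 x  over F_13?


Check whether y^2 = x^3 + 9 x + 0 (mod 13) for (x, y) = (2, 1).
LHS: y^2 = 1^2 mod 13 = 1
RHS: x^3 + 9 x + 0 = 2^3 + 9*2 + 0 mod 13 = 0
LHS != RHS

No, not on the curve


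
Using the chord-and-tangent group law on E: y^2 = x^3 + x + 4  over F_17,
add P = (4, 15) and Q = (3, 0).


P != Q, so use the chord formula.
s = (y2 - y1) / (x2 - x1) = (2) / (16) mod 17 = 15
x3 = s^2 - x1 - x2 mod 17 = 15^2 - 4 - 3 = 14
y3 = s (x1 - x3) - y1 mod 17 = 15 * (4 - 14) - 15 = 5

P + Q = (14, 5)


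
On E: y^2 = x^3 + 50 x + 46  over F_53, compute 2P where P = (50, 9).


Doubling: s = (3 x1^2 + a) / (2 y1)
s = (3*50^2 + 50) / (2*9) mod 53 = 19
x3 = s^2 - 2 x1 mod 53 = 19^2 - 2*50 = 49
y3 = s (x1 - x3) - y1 mod 53 = 19 * (50 - 49) - 9 = 10

2P = (49, 10)


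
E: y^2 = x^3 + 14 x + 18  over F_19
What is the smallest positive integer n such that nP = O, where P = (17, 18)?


Compute successive multiples of P until we hit O:
  1P = (17, 18)
  2P = (2, 15)
  3P = (16, 5)
  4P = (3, 12)
  5P = (5, 17)
  6P = (4, 10)
  7P = (4, 9)
  8P = (5, 2)
  ... (continuing to 13P)
  13P = O

ord(P) = 13


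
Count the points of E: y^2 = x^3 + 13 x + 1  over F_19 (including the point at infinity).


For each x in F_19, count y with y^2 = x^3 + 13 x + 1 mod 19:
  x = 0: RHS = 1, y in [1, 18]  -> 2 point(s)
  x = 2: RHS = 16, y in [4, 15]  -> 2 point(s)
  x = 5: RHS = 1, y in [1, 18]  -> 2 point(s)
  x = 7: RHS = 17, y in [6, 13]  -> 2 point(s)
  x = 8: RHS = 9, y in [3, 16]  -> 2 point(s)
  x = 9: RHS = 11, y in [7, 12]  -> 2 point(s)
  x = 12: RHS = 4, y in [2, 17]  -> 2 point(s)
  x = 13: RHS = 11, y in [7, 12]  -> 2 point(s)
  x = 14: RHS = 1, y in [1, 18]  -> 2 point(s)
  x = 16: RHS = 11, y in [7, 12]  -> 2 point(s)
  x = 17: RHS = 5, y in [9, 10]  -> 2 point(s)
  x = 18: RHS = 6, y in [5, 14]  -> 2 point(s)
Affine points: 24. Add the point at infinity: total = 25.

#E(F_19) = 25


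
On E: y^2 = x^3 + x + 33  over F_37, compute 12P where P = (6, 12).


k = 12 = 1100_2 (binary, LSB first: 0011)
Double-and-add from P = (6, 12):
  bit 0 = 0: acc unchanged = O
  bit 1 = 0: acc unchanged = O
  bit 2 = 1: acc = O + (22, 11) = (22, 11)
  bit 3 = 1: acc = (22, 11) + (14, 33) = (34, 22)

12P = (34, 22)


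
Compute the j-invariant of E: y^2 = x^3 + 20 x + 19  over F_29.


Delta = -16(4 a^3 + 27 b^2) mod 29 = 5
-1728 * (4 a)^3 = -1728 * (4*20)^3 mod 29 = 2
j = 2 * 5^(-1) mod 29 = 12

j = 12 (mod 29)


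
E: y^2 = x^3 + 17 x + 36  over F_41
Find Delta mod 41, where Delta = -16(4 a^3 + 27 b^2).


4 a^3 + 27 b^2 = 4*17^3 + 27*36^2 = 19652 + 34992 = 54644
Delta = -16 * (54644) = -874304
Delta mod 41 = 21

Delta = 21 (mod 41)


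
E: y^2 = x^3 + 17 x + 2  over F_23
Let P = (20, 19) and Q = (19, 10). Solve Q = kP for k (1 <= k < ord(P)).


Enumerate multiples of P until we hit Q = (19, 10):
  1P = (20, 19)
  2P = (19, 10)
Match found at i = 2.

k = 2


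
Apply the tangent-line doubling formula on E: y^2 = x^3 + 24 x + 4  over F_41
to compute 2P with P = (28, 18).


Doubling: s = (3 x1^2 + a) / (2 y1)
s = (3*28^2 + 24) / (2*18) mod 41 = 25
x3 = s^2 - 2 x1 mod 41 = 25^2 - 2*28 = 36
y3 = s (x1 - x3) - y1 mod 41 = 25 * (28 - 36) - 18 = 28

2P = (36, 28)


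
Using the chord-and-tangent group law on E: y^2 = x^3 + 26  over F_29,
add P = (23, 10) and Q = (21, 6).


P != Q, so use the chord formula.
s = (y2 - y1) / (x2 - x1) = (25) / (27) mod 29 = 2
x3 = s^2 - x1 - x2 mod 29 = 2^2 - 23 - 21 = 18
y3 = s (x1 - x3) - y1 mod 29 = 2 * (23 - 18) - 10 = 0

P + Q = (18, 0)


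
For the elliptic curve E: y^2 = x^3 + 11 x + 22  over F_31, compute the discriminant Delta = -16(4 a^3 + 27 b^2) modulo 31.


4 a^3 + 27 b^2 = 4*11^3 + 27*22^2 = 5324 + 13068 = 18392
Delta = -16 * (18392) = -294272
Delta mod 31 = 11

Delta = 11 (mod 31)


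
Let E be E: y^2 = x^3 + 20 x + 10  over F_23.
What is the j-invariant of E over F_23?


Delta = -16(4 a^3 + 27 b^2) mod 23 = 20
-1728 * (4 a)^3 = -1728 * (4*20)^3 mod 23 = 9
j = 9 * 20^(-1) mod 23 = 20

j = 20 (mod 23)


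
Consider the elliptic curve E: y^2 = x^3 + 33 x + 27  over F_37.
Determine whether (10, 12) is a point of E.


Check whether y^2 = x^3 + 33 x + 27 (mod 37) for (x, y) = (10, 12).
LHS: y^2 = 12^2 mod 37 = 33
RHS: x^3 + 33 x + 27 = 10^3 + 33*10 + 27 mod 37 = 25
LHS != RHS

No, not on the curve


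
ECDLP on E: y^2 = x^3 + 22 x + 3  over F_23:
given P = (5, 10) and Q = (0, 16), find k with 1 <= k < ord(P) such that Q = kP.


Enumerate multiples of P until we hit Q = (0, 16):
  1P = (5, 10)
  2P = (3, 2)
  3P = (8, 1)
  4P = (19, 9)
  5P = (1, 16)
  6P = (2, 20)
  7P = (22, 16)
  8P = (20, 5)
  9P = (16, 9)
  10P = (6, 11)
  11P = (13, 5)
  12P = (0, 7)
  13P = (11, 14)
  14P = (10, 2)
  15P = (17, 0)
  16P = (10, 21)
  17P = (11, 9)
  18P = (0, 16)
Match found at i = 18.

k = 18


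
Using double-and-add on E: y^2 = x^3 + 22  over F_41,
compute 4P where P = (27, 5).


k = 4 = 100_2 (binary, LSB first: 001)
Double-and-add from P = (27, 5):
  bit 0 = 0: acc unchanged = O
  bit 1 = 0: acc unchanged = O
  bit 2 = 1: acc = O + (32, 21) = (32, 21)

4P = (32, 21)


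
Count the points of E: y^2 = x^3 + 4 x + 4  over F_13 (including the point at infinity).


For each x in F_13, count y with y^2 = x^3 + 4 x + 4 mod 13:
  x = 0: RHS = 4, y in [2, 11]  -> 2 point(s)
  x = 1: RHS = 9, y in [3, 10]  -> 2 point(s)
  x = 3: RHS = 4, y in [2, 11]  -> 2 point(s)
  x = 6: RHS = 10, y in [6, 7]  -> 2 point(s)
  x = 10: RHS = 4, y in [2, 11]  -> 2 point(s)
  x = 11: RHS = 1, y in [1, 12]  -> 2 point(s)
  x = 12: RHS = 12, y in [5, 8]  -> 2 point(s)
Affine points: 14. Add the point at infinity: total = 15.

#E(F_13) = 15


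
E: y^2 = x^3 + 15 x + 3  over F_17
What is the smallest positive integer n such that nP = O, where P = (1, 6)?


Compute successive multiples of P until we hit O:
  1P = (1, 6)
  2P = (13, 10)
  3P = (5, 4)
  4P = (7, 14)
  5P = (7, 3)
  6P = (5, 13)
  7P = (13, 7)
  8P = (1, 11)
  ... (continuing to 9P)
  9P = O

ord(P) = 9


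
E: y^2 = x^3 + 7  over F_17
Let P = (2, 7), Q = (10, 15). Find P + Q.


P != Q, so use the chord formula.
s = (y2 - y1) / (x2 - x1) = (8) / (8) mod 17 = 1
x3 = s^2 - x1 - x2 mod 17 = 1^2 - 2 - 10 = 6
y3 = s (x1 - x3) - y1 mod 17 = 1 * (2 - 6) - 7 = 6

P + Q = (6, 6)


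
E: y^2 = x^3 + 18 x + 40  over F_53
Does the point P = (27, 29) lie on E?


Check whether y^2 = x^3 + 18 x + 40 (mod 53) for (x, y) = (27, 29).
LHS: y^2 = 29^2 mod 53 = 46
RHS: x^3 + 18 x + 40 = 27^3 + 18*27 + 40 mod 53 = 16
LHS != RHS

No, not on the curve


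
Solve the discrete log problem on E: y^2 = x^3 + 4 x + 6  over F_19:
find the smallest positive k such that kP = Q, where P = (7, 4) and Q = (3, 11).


Enumerate multiples of P until we hit Q = (3, 11):
  1P = (7, 4)
  2P = (16, 9)
  3P = (1, 12)
  4P = (17, 3)
  5P = (18, 18)
  6P = (3, 8)
  7P = (10, 18)
  8P = (9, 12)
  9P = (0, 5)
  10P = (0, 14)
  11P = (9, 7)
  12P = (10, 1)
  13P = (3, 11)
Match found at i = 13.

k = 13


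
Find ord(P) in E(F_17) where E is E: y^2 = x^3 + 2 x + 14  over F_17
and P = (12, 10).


Compute successive multiples of P until we hit O:
  1P = (12, 10)
  2P = (2, 3)
  3P = (4, 16)
  4P = (9, 9)
  5P = (15, 6)
  6P = (5, 9)
  7P = (8, 10)
  8P = (14, 7)
  ... (continuing to 22P)
  22P = O

ord(P) = 22


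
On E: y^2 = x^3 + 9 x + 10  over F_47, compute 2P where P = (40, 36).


Doubling: s = (3 x1^2 + a) / (2 y1)
s = (3*40^2 + 9) / (2*36) mod 47 = 10
x3 = s^2 - 2 x1 mod 47 = 10^2 - 2*40 = 20
y3 = s (x1 - x3) - y1 mod 47 = 10 * (40 - 20) - 36 = 23

2P = (20, 23)


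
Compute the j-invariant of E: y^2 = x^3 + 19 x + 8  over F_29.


Delta = -16(4 a^3 + 27 b^2) mod 29 = 15
-1728 * (4 a)^3 = -1728 * (4*19)^3 mod 29 = 7
j = 7 * 15^(-1) mod 29 = 14

j = 14 (mod 29)


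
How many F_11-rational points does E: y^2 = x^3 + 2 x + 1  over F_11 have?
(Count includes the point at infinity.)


For each x in F_11, count y with y^2 = x^3 + 2 x + 1 mod 11:
  x = 0: RHS = 1, y in [1, 10]  -> 2 point(s)
  x = 1: RHS = 4, y in [2, 9]  -> 2 point(s)
  x = 3: RHS = 1, y in [1, 10]  -> 2 point(s)
  x = 5: RHS = 4, y in [2, 9]  -> 2 point(s)
  x = 6: RHS = 9, y in [3, 8]  -> 2 point(s)
  x = 8: RHS = 1, y in [1, 10]  -> 2 point(s)
  x = 9: RHS = 0, y in [0]  -> 1 point(s)
  x = 10: RHS = 9, y in [3, 8]  -> 2 point(s)
Affine points: 15. Add the point at infinity: total = 16.

#E(F_11) = 16


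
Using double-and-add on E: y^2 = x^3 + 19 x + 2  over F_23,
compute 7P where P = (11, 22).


k = 7 = 111_2 (binary, LSB first: 111)
Double-and-add from P = (11, 22):
  bit 0 = 1: acc = O + (11, 22) = (11, 22)
  bit 1 = 1: acc = (11, 22) + (4, 21) = (16, 20)
  bit 2 = 1: acc = (16, 20) + (21, 5) = (18, 9)

7P = (18, 9)


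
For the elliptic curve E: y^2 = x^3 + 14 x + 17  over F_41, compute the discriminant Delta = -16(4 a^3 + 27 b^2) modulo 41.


4 a^3 + 27 b^2 = 4*14^3 + 27*17^2 = 10976 + 7803 = 18779
Delta = -16 * (18779) = -300464
Delta mod 41 = 25

Delta = 25 (mod 41)


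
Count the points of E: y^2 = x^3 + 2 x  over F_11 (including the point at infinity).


For each x in F_11, count y with y^2 = x^3 + 2 x + 0 mod 11:
  x = 0: RHS = 0, y in [0]  -> 1 point(s)
  x = 1: RHS = 3, y in [5, 6]  -> 2 point(s)
  x = 2: RHS = 1, y in [1, 10]  -> 2 point(s)
  x = 3: RHS = 0, y in [0]  -> 1 point(s)
  x = 5: RHS = 3, y in [5, 6]  -> 2 point(s)
  x = 7: RHS = 5, y in [4, 7]  -> 2 point(s)
  x = 8: RHS = 0, y in [0]  -> 1 point(s)
Affine points: 11. Add the point at infinity: total = 12.

#E(F_11) = 12


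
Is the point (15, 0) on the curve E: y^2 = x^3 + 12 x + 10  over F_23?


Check whether y^2 = x^3 + 12 x + 10 (mod 23) for (x, y) = (15, 0).
LHS: y^2 = 0^2 mod 23 = 0
RHS: x^3 + 12 x + 10 = 15^3 + 12*15 + 10 mod 23 = 0
LHS = RHS

Yes, on the curve


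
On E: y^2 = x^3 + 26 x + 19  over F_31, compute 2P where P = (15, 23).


Doubling: s = (3 x1^2 + a) / (2 y1)
s = (3*15^2 + 26) / (2*23) mod 31 = 24
x3 = s^2 - 2 x1 mod 31 = 24^2 - 2*15 = 19
y3 = s (x1 - x3) - y1 mod 31 = 24 * (15 - 19) - 23 = 5

2P = (19, 5)


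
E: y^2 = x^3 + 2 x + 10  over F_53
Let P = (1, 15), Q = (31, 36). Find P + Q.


P != Q, so use the chord formula.
s = (y2 - y1) / (x2 - x1) = (21) / (30) mod 53 = 6
x3 = s^2 - x1 - x2 mod 53 = 6^2 - 1 - 31 = 4
y3 = s (x1 - x3) - y1 mod 53 = 6 * (1 - 4) - 15 = 20

P + Q = (4, 20)


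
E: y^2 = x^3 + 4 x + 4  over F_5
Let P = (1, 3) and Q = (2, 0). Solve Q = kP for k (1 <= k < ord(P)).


Enumerate multiples of P until we hit Q = (2, 0):
  1P = (1, 3)
  2P = (2, 0)
Match found at i = 2.

k = 2


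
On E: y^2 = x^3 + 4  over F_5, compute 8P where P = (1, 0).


k = 8 = 1000_2 (binary, LSB first: 0001)
Double-and-add from P = (1, 0):
  bit 0 = 0: acc unchanged = O
  bit 1 = 0: acc unchanged = O
  bit 2 = 0: acc unchanged = O
  bit 3 = 1: acc = O + O = O

8P = O


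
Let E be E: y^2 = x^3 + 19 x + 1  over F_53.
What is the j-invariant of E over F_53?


Delta = -16(4 a^3 + 27 b^2) mod 53 = 15
-1728 * (4 a)^3 = -1728 * (4*19)^3 mod 53 = 47
j = 47 * 15^(-1) mod 53 = 42

j = 42 (mod 53)


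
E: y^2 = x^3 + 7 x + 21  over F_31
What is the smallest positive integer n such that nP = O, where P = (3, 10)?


Compute successive multiples of P until we hit O:
  1P = (3, 10)
  2P = (22, 29)
  3P = (7, 17)
  4P = (26, 4)
  5P = (20, 16)
  6P = (24, 30)
  7P = (8, 0)
  8P = (24, 1)
  ... (continuing to 14P)
  14P = O

ord(P) = 14


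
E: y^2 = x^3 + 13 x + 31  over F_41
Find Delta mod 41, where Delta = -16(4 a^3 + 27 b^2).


4 a^3 + 27 b^2 = 4*13^3 + 27*31^2 = 8788 + 25947 = 34735
Delta = -16 * (34735) = -555760
Delta mod 41 = 36

Delta = 36 (mod 41)


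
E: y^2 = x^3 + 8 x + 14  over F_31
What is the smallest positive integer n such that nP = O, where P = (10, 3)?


Compute successive multiples of P until we hit O:
  1P = (10, 3)
  2P = (18, 10)
  3P = (12, 3)
  4P = (9, 28)
  5P = (17, 17)
  6P = (8, 1)
  7P = (14, 24)
  8P = (21, 9)
  ... (continuing to 37P)
  37P = O

ord(P) = 37


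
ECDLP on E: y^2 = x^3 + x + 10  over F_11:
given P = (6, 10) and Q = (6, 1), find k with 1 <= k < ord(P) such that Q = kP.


Enumerate multiples of P until we hit Q = (6, 1):
  1P = (6, 10)
  2P = (2, 3)
  3P = (4, 10)
  4P = (1, 1)
  5P = (9, 0)
  6P = (1, 10)
  7P = (4, 1)
  8P = (2, 8)
  9P = (6, 1)
Match found at i = 9.

k = 9


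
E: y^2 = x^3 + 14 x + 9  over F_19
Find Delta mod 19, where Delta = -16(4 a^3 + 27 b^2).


4 a^3 + 27 b^2 = 4*14^3 + 27*9^2 = 10976 + 2187 = 13163
Delta = -16 * (13163) = -210608
Delta mod 19 = 7

Delta = 7 (mod 19)


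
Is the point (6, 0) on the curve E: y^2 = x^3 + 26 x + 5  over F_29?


Check whether y^2 = x^3 + 26 x + 5 (mod 29) for (x, y) = (6, 0).
LHS: y^2 = 0^2 mod 29 = 0
RHS: x^3 + 26 x + 5 = 6^3 + 26*6 + 5 mod 29 = 0
LHS = RHS

Yes, on the curve


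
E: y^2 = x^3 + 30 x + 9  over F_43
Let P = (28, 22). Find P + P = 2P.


Doubling: s = (3 x1^2 + a) / (2 y1)
s = (3*28^2 + 30) / (2*22) mod 43 = 17
x3 = s^2 - 2 x1 mod 43 = 17^2 - 2*28 = 18
y3 = s (x1 - x3) - y1 mod 43 = 17 * (28 - 18) - 22 = 19

2P = (18, 19)


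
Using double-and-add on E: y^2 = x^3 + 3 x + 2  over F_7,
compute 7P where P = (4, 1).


k = 7 = 111_2 (binary, LSB first: 111)
Double-and-add from P = (4, 1):
  bit 0 = 1: acc = O + (4, 1) = (4, 1)
  bit 1 = 1: acc = (4, 1) + (0, 3) = (5, 3)
  bit 2 = 1: acc = (5, 3) + (2, 3) = (0, 4)

7P = (0, 4)


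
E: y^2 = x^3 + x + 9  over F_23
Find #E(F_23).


For each x in F_23, count y with y^2 = x^3 + 1 x + 9 mod 23:
  x = 0: RHS = 9, y in [3, 20]  -> 2 point(s)
  x = 3: RHS = 16, y in [4, 19]  -> 2 point(s)
  x = 4: RHS = 8, y in [10, 13]  -> 2 point(s)
  x = 5: RHS = 1, y in [1, 22]  -> 2 point(s)
  x = 6: RHS = 1, y in [1, 22]  -> 2 point(s)
  x = 8: RHS = 0, y in [0]  -> 1 point(s)
  x = 12: RHS = 1, y in [1, 22]  -> 2 point(s)
  x = 15: RHS = 18, y in [8, 15]  -> 2 point(s)
  x = 16: RHS = 4, y in [2, 21]  -> 2 point(s)
  x = 20: RHS = 2, y in [5, 18]  -> 2 point(s)
Affine points: 19. Add the point at infinity: total = 20.

#E(F_23) = 20


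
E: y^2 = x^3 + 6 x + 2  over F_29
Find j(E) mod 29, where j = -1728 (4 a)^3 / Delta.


Delta = -16(4 a^3 + 27 b^2) mod 29 = 21
-1728 * (4 a)^3 = -1728 * (4*6)^3 mod 29 = 8
j = 8 * 21^(-1) mod 29 = 28

j = 28 (mod 29)


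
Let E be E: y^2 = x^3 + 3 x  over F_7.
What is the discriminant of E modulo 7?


4 a^3 + 27 b^2 = 4*3^3 + 27*0^2 = 108 + 0 = 108
Delta = -16 * (108) = -1728
Delta mod 7 = 1

Delta = 1 (mod 7)


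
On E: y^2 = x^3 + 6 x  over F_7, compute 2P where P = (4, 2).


Doubling: s = (3 x1^2 + a) / (2 y1)
s = (3*4^2 + 6) / (2*2) mod 7 = 3
x3 = s^2 - 2 x1 mod 7 = 3^2 - 2*4 = 1
y3 = s (x1 - x3) - y1 mod 7 = 3 * (4 - 1) - 2 = 0

2P = (1, 0)


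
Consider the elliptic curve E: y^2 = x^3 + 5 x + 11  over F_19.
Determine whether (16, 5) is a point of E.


Check whether y^2 = x^3 + 5 x + 11 (mod 19) for (x, y) = (16, 5).
LHS: y^2 = 5^2 mod 19 = 6
RHS: x^3 + 5 x + 11 = 16^3 + 5*16 + 11 mod 19 = 7
LHS != RHS

No, not on the curve


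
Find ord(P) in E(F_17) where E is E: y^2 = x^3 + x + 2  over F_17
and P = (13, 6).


Compute successive multiples of P until we hit O:
  1P = (13, 6)
  2P = (0, 6)
  3P = (4, 11)
  4P = (15, 14)
  5P = (5, 9)
  6P = (1, 15)
  7P = (11, 1)
  8P = (12, 5)
  ... (continuing to 24P)
  24P = O

ord(P) = 24


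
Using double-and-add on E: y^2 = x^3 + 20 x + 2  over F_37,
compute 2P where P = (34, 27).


k = 2 = 10_2 (binary, LSB first: 01)
Double-and-add from P = (34, 27):
  bit 0 = 0: acc unchanged = O
  bit 1 = 1: acc = O + (34, 10) = (34, 10)

2P = (34, 10)


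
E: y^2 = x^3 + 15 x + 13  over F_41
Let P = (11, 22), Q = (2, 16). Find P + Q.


P != Q, so use the chord formula.
s = (y2 - y1) / (x2 - x1) = (35) / (32) mod 41 = 28
x3 = s^2 - x1 - x2 mod 41 = 28^2 - 11 - 2 = 33
y3 = s (x1 - x3) - y1 mod 41 = 28 * (11 - 33) - 22 = 18

P + Q = (33, 18)


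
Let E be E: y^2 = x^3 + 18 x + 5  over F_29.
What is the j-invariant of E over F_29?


Delta = -16(4 a^3 + 27 b^2) mod 29 = 28
-1728 * (4 a)^3 = -1728 * (4*18)^3 mod 29 = 13
j = 13 * 28^(-1) mod 29 = 16

j = 16 (mod 29)


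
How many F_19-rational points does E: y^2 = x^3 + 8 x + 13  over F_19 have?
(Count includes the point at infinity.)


For each x in F_19, count y with y^2 = x^3 + 8 x + 13 mod 19:
  x = 3: RHS = 7, y in [8, 11]  -> 2 point(s)
  x = 5: RHS = 7, y in [8, 11]  -> 2 point(s)
  x = 6: RHS = 11, y in [7, 12]  -> 2 point(s)
  x = 8: RHS = 0, y in [0]  -> 1 point(s)
  x = 9: RHS = 16, y in [4, 15]  -> 2 point(s)
  x = 11: RHS = 7, y in [8, 11]  -> 2 point(s)
  x = 14: RHS = 0, y in [0]  -> 1 point(s)
  x = 16: RHS = 0, y in [0]  -> 1 point(s)
  x = 18: RHS = 4, y in [2, 17]  -> 2 point(s)
Affine points: 15. Add the point at infinity: total = 16.

#E(F_19) = 16


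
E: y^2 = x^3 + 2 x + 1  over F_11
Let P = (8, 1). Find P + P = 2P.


Doubling: s = (3 x1^2 + a) / (2 y1)
s = (3*8^2 + 2) / (2*1) mod 11 = 9
x3 = s^2 - 2 x1 mod 11 = 9^2 - 2*8 = 10
y3 = s (x1 - x3) - y1 mod 11 = 9 * (8 - 10) - 1 = 3

2P = (10, 3)


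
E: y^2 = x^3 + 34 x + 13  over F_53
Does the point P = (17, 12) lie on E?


Check whether y^2 = x^3 + 34 x + 13 (mod 53) for (x, y) = (17, 12).
LHS: y^2 = 12^2 mod 53 = 38
RHS: x^3 + 34 x + 13 = 17^3 + 34*17 + 13 mod 53 = 45
LHS != RHS

No, not on the curve


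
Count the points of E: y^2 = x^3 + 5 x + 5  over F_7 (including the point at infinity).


For each x in F_7, count y with y^2 = x^3 + 5 x + 5 mod 7:
  x = 1: RHS = 4, y in [2, 5]  -> 2 point(s)
  x = 2: RHS = 2, y in [3, 4]  -> 2 point(s)
  x = 5: RHS = 1, y in [1, 6]  -> 2 point(s)
Affine points: 6. Add the point at infinity: total = 7.

#E(F_7) = 7


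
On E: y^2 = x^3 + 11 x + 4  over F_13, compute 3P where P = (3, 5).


k = 3 = 11_2 (binary, LSB first: 11)
Double-and-add from P = (3, 5):
  bit 0 = 1: acc = O + (3, 5) = (3, 5)
  bit 1 = 1: acc = (3, 5) + (10, 10) = (9, 0)

3P = (9, 0)


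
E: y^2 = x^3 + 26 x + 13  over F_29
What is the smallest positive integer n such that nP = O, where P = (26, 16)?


Compute successive multiples of P until we hit O:
  1P = (26, 16)
  2P = (12, 9)
  3P = (13, 5)
  4P = (18, 22)
  5P = (20, 23)
  6P = (19, 0)
  7P = (20, 6)
  8P = (18, 7)
  ... (continuing to 12P)
  12P = O

ord(P) = 12


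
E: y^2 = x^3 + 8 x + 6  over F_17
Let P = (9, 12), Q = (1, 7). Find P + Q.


P != Q, so use the chord formula.
s = (y2 - y1) / (x2 - x1) = (12) / (9) mod 17 = 7
x3 = s^2 - x1 - x2 mod 17 = 7^2 - 9 - 1 = 5
y3 = s (x1 - x3) - y1 mod 17 = 7 * (9 - 5) - 12 = 16

P + Q = (5, 16)


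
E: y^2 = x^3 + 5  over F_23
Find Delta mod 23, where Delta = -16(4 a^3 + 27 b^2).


4 a^3 + 27 b^2 = 4*0^3 + 27*5^2 = 0 + 675 = 675
Delta = -16 * (675) = -10800
Delta mod 23 = 10

Delta = 10 (mod 23)


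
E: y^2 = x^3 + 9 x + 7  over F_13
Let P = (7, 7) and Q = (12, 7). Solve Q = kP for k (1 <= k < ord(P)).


Enumerate multiples of P until we hit Q = (12, 7):
  1P = (7, 7)
  2P = (12, 6)
  3P = (6, 11)
  4P = (3, 3)
  5P = (4, 9)
  6P = (1, 2)
  7P = (1, 11)
  8P = (4, 4)
  9P = (3, 10)
  10P = (6, 2)
  11P = (12, 7)
Match found at i = 11.

k = 11


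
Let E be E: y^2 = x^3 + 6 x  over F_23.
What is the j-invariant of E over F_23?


Delta = -16(4 a^3 + 27 b^2) mod 23 = 22
-1728 * (4 a)^3 = -1728 * (4*6)^3 mod 23 = 20
j = 20 * 22^(-1) mod 23 = 3

j = 3 (mod 23)


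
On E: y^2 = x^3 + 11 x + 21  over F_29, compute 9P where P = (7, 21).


k = 9 = 1001_2 (binary, LSB first: 1001)
Double-and-add from P = (7, 21):
  bit 0 = 1: acc = O + (7, 21) = (7, 21)
  bit 1 = 0: acc unchanged = (7, 21)
  bit 2 = 0: acc unchanged = (7, 21)
  bit 3 = 1: acc = (7, 21) + (3, 20) = (10, 0)

9P = (10, 0)


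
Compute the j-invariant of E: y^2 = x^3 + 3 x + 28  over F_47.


Delta = -16(4 a^3 + 27 b^2) mod 47 = 5
-1728 * (4 a)^3 = -1728 * (4*3)^3 mod 47 = 20
j = 20 * 5^(-1) mod 47 = 4

j = 4 (mod 47)


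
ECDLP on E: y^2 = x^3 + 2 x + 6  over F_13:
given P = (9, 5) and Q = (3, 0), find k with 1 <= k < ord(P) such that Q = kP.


Enumerate multiples of P until we hit Q = (3, 0):
  1P = (9, 5)
  2P = (7, 5)
  3P = (10, 8)
  4P = (3, 0)
Match found at i = 4.

k = 4


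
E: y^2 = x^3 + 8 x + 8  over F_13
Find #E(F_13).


For each x in F_13, count y with y^2 = x^3 + 8 x + 8 mod 13:
  x = 1: RHS = 4, y in [2, 11]  -> 2 point(s)
  x = 4: RHS = 0, y in [0]  -> 1 point(s)
  x = 5: RHS = 4, y in [2, 11]  -> 2 point(s)
  x = 6: RHS = 12, y in [5, 8]  -> 2 point(s)
  x = 7: RHS = 4, y in [2, 11]  -> 2 point(s)
  x = 8: RHS = 12, y in [5, 8]  -> 2 point(s)
  x = 9: RHS = 3, y in [4, 9]  -> 2 point(s)
  x = 10: RHS = 9, y in [3, 10]  -> 2 point(s)
  x = 11: RHS = 10, y in [6, 7]  -> 2 point(s)
  x = 12: RHS = 12, y in [5, 8]  -> 2 point(s)
Affine points: 19. Add the point at infinity: total = 20.

#E(F_13) = 20


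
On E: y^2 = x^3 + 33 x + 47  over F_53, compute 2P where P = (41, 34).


Doubling: s = (3 x1^2 + a) / (2 y1)
s = (3*41^2 + 33) / (2*34) mod 53 = 31
x3 = s^2 - 2 x1 mod 53 = 31^2 - 2*41 = 31
y3 = s (x1 - x3) - y1 mod 53 = 31 * (41 - 31) - 34 = 11

2P = (31, 11)


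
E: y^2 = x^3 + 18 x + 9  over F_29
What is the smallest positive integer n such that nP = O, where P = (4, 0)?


Compute successive multiples of P until we hit O:
  1P = (4, 0)
  2P = O

ord(P) = 2


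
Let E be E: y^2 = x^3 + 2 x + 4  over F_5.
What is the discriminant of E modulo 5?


4 a^3 + 27 b^2 = 4*2^3 + 27*4^2 = 32 + 432 = 464
Delta = -16 * (464) = -7424
Delta mod 5 = 1

Delta = 1 (mod 5)


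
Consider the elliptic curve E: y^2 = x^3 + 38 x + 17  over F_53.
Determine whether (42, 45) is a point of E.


Check whether y^2 = x^3 + 38 x + 17 (mod 53) for (x, y) = (42, 45).
LHS: y^2 = 45^2 mod 53 = 11
RHS: x^3 + 38 x + 17 = 42^3 + 38*42 + 17 mod 53 = 17
LHS != RHS

No, not on the curve


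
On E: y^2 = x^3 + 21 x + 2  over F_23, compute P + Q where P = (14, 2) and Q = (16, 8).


P != Q, so use the chord formula.
s = (y2 - y1) / (x2 - x1) = (6) / (2) mod 23 = 3
x3 = s^2 - x1 - x2 mod 23 = 3^2 - 14 - 16 = 2
y3 = s (x1 - x3) - y1 mod 23 = 3 * (14 - 2) - 2 = 11

P + Q = (2, 11)


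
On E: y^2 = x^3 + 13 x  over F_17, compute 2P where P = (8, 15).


Doubling: s = (3 x1^2 + a) / (2 y1)
s = (3*8^2 + 13) / (2*15) mod 17 = 4
x3 = s^2 - 2 x1 mod 17 = 4^2 - 2*8 = 0
y3 = s (x1 - x3) - y1 mod 17 = 4 * (8 - 0) - 15 = 0

2P = (0, 0)


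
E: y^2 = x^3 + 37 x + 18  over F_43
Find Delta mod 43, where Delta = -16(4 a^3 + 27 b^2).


4 a^3 + 27 b^2 = 4*37^3 + 27*18^2 = 202612 + 8748 = 211360
Delta = -16 * (211360) = -3381760
Delta mod 43 = 18

Delta = 18 (mod 43)


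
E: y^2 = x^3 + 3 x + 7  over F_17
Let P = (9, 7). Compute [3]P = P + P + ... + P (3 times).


k = 3 = 11_2 (binary, LSB first: 11)
Double-and-add from P = (9, 7):
  bit 0 = 1: acc = O + (9, 7) = (9, 7)
  bit 1 = 1: acc = (9, 7) + (8, 13) = (2, 2)

3P = (2, 2)


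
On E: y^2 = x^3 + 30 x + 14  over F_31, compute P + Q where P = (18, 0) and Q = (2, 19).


P != Q, so use the chord formula.
s = (y2 - y1) / (x2 - x1) = (19) / (15) mod 31 = 24
x3 = s^2 - x1 - x2 mod 31 = 24^2 - 18 - 2 = 29
y3 = s (x1 - x3) - y1 mod 31 = 24 * (18 - 29) - 0 = 15

P + Q = (29, 15)
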